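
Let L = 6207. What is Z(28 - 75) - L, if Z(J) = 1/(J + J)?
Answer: -583459/94 ≈ -6207.0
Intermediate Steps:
Z(J) = 1/(2*J)
Z(28 - 75) - L = 1/(2*(28 - 75)) - 1*6207 = (1/2)/(-47) - 6207 = (1/2)*(-1/47) - 6207 = -1/94 - 6207 = -583459/94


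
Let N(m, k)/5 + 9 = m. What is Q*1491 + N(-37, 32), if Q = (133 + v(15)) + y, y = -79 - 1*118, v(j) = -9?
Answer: -109073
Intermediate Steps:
y = -197 (y = -79 - 118 = -197)
N(m, k) = -45 + 5*m
Q = -73 (Q = (133 - 9) - 197 = 124 - 197 = -73)
Q*1491 + N(-37, 32) = -73*1491 + (-45 + 5*(-37)) = -108843 + (-45 - 185) = -108843 - 230 = -109073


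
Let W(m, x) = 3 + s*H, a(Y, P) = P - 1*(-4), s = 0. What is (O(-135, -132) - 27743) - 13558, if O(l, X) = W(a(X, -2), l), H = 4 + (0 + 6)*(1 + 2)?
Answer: -41298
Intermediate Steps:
a(Y, P) = 4 + P (a(Y, P) = P + 4 = 4 + P)
H = 22 (H = 4 + 6*3 = 4 + 18 = 22)
W(m, x) = 3 (W(m, x) = 3 + 0*22 = 3 + 0 = 3)
O(l, X) = 3
(O(-135, -132) - 27743) - 13558 = (3 - 27743) - 13558 = -27740 - 13558 = -41298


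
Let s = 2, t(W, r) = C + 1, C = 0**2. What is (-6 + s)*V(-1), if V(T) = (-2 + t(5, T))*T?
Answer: -4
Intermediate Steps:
C = 0
t(W, r) = 1 (t(W, r) = 0 + 1 = 1)
V(T) = -T (V(T) = (-2 + 1)*T = -T)
(-6 + s)*V(-1) = (-6 + 2)*(-1*(-1)) = -4*1 = -4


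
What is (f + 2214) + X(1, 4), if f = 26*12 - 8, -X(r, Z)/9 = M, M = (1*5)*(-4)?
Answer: 2698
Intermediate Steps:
M = -20 (M = 5*(-4) = -20)
X(r, Z) = 180 (X(r, Z) = -9*(-20) = 180)
f = 304 (f = 312 - 8 = 304)
(f + 2214) + X(1, 4) = (304 + 2214) + 180 = 2518 + 180 = 2698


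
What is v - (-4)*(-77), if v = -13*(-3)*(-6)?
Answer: -542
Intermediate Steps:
v = -234 (v = 39*(-6) = -234)
v - (-4)*(-77) = -234 - (-4)*(-77) = -234 - 1*308 = -234 - 308 = -542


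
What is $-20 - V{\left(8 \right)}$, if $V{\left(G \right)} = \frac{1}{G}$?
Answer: $- \frac{161}{8} \approx -20.125$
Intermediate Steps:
$-20 - V{\left(8 \right)} = -20 - \frac{1}{8} = - \frac{161}{8}$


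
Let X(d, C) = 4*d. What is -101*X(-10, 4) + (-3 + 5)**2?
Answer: 4044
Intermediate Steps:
-101*X(-10, 4) + (-3 + 5)**2 = -404*(-10) + (-3 + 5)**2 = -101*(-40) + 2**2 = 4040 + 4 = 4044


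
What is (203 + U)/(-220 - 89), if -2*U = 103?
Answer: -101/206 ≈ -0.49029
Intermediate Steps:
U = -103/2 (U = -½*103 = -103/2 ≈ -51.500)
(203 + U)/(-220 - 89) = (203 - 103/2)/(-220 - 89) = (303/2)/(-309) = (303/2)*(-1/309) = -101/206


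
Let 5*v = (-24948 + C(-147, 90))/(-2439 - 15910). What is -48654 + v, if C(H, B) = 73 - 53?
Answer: -4463736302/91745 ≈ -48654.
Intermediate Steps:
C(H, B) = 20
v = 24928/91745 (v = ((-24948 + 20)/(-2439 - 15910))/5 = (-24928/(-18349))/5 = (-24928*(-1/18349))/5 = (1/5)*(24928/18349) = 24928/91745 ≈ 0.27171)
-48654 + v = -48654 + 24928/91745 = -4463736302/91745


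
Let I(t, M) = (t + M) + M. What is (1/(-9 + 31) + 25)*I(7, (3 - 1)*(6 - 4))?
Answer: 8265/22 ≈ 375.68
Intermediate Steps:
I(t, M) = t + 2*M (I(t, M) = (M + t) + M = t + 2*M)
(1/(-9 + 31) + 25)*I(7, (3 - 1)*(6 - 4)) = (1/(-9 + 31) + 25)*(7 + 2*((3 - 1)*(6 - 4))) = (1/22 + 25)*(7 + 2*(2*2)) = (1/22 + 25)*(7 + 2*4) = 551*(7 + 8)/22 = (551/22)*15 = 8265/22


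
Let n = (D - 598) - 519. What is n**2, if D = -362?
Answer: 2187441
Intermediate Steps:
n = -1479 (n = (-362 - 598) - 519 = -960 - 519 = -1479)
n**2 = (-1479)**2 = 2187441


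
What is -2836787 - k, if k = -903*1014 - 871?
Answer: -1920274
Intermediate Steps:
k = -916513 (k = -915642 - 871 = -916513)
-2836787 - k = -2836787 - 1*(-916513) = -2836787 + 916513 = -1920274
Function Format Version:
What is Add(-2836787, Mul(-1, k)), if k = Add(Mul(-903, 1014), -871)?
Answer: -1920274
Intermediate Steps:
k = -916513 (k = Add(-915642, -871) = -916513)
Add(-2836787, Mul(-1, k)) = Add(-2836787, Mul(-1, -916513)) = Add(-2836787, 916513) = -1920274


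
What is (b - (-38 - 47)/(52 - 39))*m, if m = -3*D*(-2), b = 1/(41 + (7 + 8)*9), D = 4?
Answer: 44919/286 ≈ 157.06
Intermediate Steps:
b = 1/176 (b = 1/(41 + 15*9) = 1/(41 + 135) = 1/176 ≈ 0.0056818)
m = 24 (m = -3*4*(-2) = -12*(-2) = 24)
(b - (-38 - 47)/(52 - 39))*m = (1/176 - (-38 - 47)/(52 - 39))*24 = (1/176 - (-85)/13)*24 = (1/176 - 1*(-85/13))*24 = (1/176 + 85/13)*24 = (14973/2288)*24 = 44919/286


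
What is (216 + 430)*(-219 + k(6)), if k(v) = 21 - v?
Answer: -131784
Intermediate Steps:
(216 + 430)*(-219 + k(6)) = (216 + 430)*(-219 + (21 - 1*6)) = 646*(-219 + (21 - 6)) = 646*(-219 + 15) = 646*(-204) = -131784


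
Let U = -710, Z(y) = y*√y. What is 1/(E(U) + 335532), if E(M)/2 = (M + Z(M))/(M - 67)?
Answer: 8440479257/2832066371040444 - 91945*I*√710/5664132742080888 ≈ 2.9803e-6 - 4.3254e-10*I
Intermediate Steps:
Z(y) = y^(3/2)
E(M) = 2*(M + M^(3/2))/(-67 + M) (E(M) = 2*((M + M^(3/2))/(M - 67)) = 2*((M + M^(3/2))/(-67 + M)) = 2*(M + M^(3/2))/(-67 + M))
1/(E(U) + 335532) = 1/(2*(-710 + (-710)^(3/2))/(-67 - 710) + 335532) = 1/(2*(-710 - 710*I*√710)/(-777) + 335532) = 1/(2*(-1/777)*(-710 - 710*I*√710) + 335532) = 1/((1420/777 + 1420*I*√710/777) + 335532) = 1/(260709784/777 + 1420*I*√710/777)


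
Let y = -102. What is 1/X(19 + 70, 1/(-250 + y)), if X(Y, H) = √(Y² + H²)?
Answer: 352*√981443585/981443585 ≈ 0.011236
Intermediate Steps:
X(Y, H) = √(H² + Y²)
1/X(19 + 70, 1/(-250 + y)) = 1/(√((1/(-250 - 102))² + (19 + 70)²)) = 1/(√((1/(-352))² + 89²)) = 1/(√((-1/352)² + 7921)) = 1/(√(1/123904 + 7921)) = 1/(√(981443585/123904)) = 1/(√981443585/352) = 352*√981443585/981443585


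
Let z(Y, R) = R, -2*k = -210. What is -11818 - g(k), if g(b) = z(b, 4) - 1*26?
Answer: -11796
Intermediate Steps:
k = 105 (k = -½*(-210) = 105)
g(b) = -22 (g(b) = 4 - 1*26 = 4 - 26 = -22)
-11818 - g(k) = -11818 - 1*(-22) = -11818 + 22 = -11796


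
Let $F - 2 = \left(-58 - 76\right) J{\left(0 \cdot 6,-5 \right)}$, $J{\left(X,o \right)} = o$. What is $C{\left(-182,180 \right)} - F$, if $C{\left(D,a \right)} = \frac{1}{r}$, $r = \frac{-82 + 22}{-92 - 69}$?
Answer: $- \frac{40159}{60} \approx -669.32$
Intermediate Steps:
$r = \frac{60}{161}$ ($r = - \frac{60}{-161} = \left(-60\right) \left(- \frac{1}{161}\right) = \frac{60}{161} \approx 0.37267$)
$C{\left(D,a \right)} = \frac{161}{60}$ ($C{\left(D,a \right)} = \frac{1}{\frac{60}{161}} = \frac{161}{60}$)
$F = 672$ ($F = 2 + \left(-58 - 76\right) \left(-5\right) = 2 - -670 = 2 + 670 = 672$)
$C{\left(-182,180 \right)} - F = \frac{161}{60} - 672 = - \frac{40159}{60}$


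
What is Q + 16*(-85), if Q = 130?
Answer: -1230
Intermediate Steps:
Q + 16*(-85) = 130 + 16*(-85) = 130 - 1360 = -1230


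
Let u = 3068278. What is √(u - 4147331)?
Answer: I*√1079053 ≈ 1038.8*I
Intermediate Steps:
√(u - 4147331) = √(3068278 - 4147331) = √(-1079053) = I*√1079053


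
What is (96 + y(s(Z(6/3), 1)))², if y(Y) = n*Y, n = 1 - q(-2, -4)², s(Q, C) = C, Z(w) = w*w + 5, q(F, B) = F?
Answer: 8649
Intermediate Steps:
Z(w) = 5 + w² (Z(w) = w² + 5 = 5 + w²)
n = -3 (n = 1 - 1*(-2)² = 1 - 1*4 = 1 - 4 = -3)
y(Y) = -3*Y
(96 + y(s(Z(6/3), 1)))² = (96 - 3*1)² = (96 - 3)² = 93² = 8649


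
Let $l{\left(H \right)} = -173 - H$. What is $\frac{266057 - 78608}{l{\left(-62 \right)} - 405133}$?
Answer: $- \frac{187449}{405244} \approx -0.46256$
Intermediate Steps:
$\frac{266057 - 78608}{l{\left(-62 \right)} - 405133} = \frac{266057 - 78608}{\left(-173 - -62\right) - 405133} = \frac{187449}{\left(-173 + 62\right) - 405133} = \frac{187449}{-111 - 405133} = \frac{187449}{-405244} = 187449 \left(- \frac{1}{405244}\right) = - \frac{187449}{405244}$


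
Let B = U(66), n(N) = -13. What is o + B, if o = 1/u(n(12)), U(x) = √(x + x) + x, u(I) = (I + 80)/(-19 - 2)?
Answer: 4401/67 + 2*√33 ≈ 77.176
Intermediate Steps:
u(I) = -80/21 - I/21 (u(I) = (80 + I)/(-21) = (80 + I)*(-1/21) = -80/21 - I/21)
U(x) = x + √2*√x (U(x) = √(2*x) + x = √2*√x + x = x + √2*√x)
B = 66 + 2*√33 (B = 66 + √2*√66 = 66 + 2*√33 ≈ 77.489)
o = -21/67 (o = 1/(-80/21 - 1/21*(-13)) = 1/(-80/21 + 13/21) = 1/(-67/21) = -21/67 ≈ -0.31343)
o + B = -21/67 + (66 + 2*√33) = 4401/67 + 2*√33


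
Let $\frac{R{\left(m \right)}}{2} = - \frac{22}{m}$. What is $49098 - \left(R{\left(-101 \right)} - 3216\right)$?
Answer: $\frac{5283670}{101} \approx 52314.0$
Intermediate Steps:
$R{\left(m \right)} = - \frac{44}{m}$ ($R{\left(m \right)} = 2 \left(- \frac{22}{m}\right) = - \frac{44}{m}$)
$49098 - \left(R{\left(-101 \right)} - 3216\right) = 49098 - \left(- \frac{44}{-101} - 3216\right) = 49098 - \left(\left(-44\right) \left(- \frac{1}{101}\right) - 3216\right) = 49098 - \left(\frac{44}{101} - 3216\right) = 49098 - - \frac{324772}{101} = 49098 + \frac{324772}{101} = \frac{5283670}{101}$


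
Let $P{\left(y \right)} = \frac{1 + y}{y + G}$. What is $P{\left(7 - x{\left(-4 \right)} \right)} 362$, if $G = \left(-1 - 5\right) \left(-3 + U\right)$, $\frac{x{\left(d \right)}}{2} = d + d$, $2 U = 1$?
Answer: $\frac{4344}{19} \approx 228.63$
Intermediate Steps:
$U = \frac{1}{2}$ ($U = \frac{1}{2} \cdot 1 = \frac{1}{2} \approx 0.5$)
$x{\left(d \right)} = 4 d$ ($x{\left(d \right)} = 2 \left(d + d\right) = 2 \cdot 2 d = 4 d$)
$G = 15$ ($G = \left(-1 - 5\right) \left(-3 + \frac{1}{2}\right) = \left(-6\right) \left(- \frac{5}{2}\right) = 15$)
$P{\left(y \right)} = \frac{1 + y}{15 + y}$ ($P{\left(y \right)} = \frac{1 + y}{y + 15} = \frac{1 + y}{15 + y}$)
$P{\left(7 - x{\left(-4 \right)} \right)} 362 = \frac{1 - \left(-7 + 4 \left(-4\right)\right)}{15 - \left(-7 + 4 \left(-4\right)\right)} 362 = \frac{1 + \left(7 - -16\right)}{15 + \left(7 - -16\right)} 362 = \frac{1 + \left(7 + 16\right)}{15 + \left(7 + 16\right)} 362 = \frac{1 + 23}{15 + 23} \cdot 362 = \frac{1}{38} \cdot 24 \cdot 362 = \frac{12}{19} \cdot 362 = \frac{4344}{19}$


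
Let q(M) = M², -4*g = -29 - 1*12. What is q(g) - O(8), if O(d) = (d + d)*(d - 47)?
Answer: 11665/16 ≈ 729.06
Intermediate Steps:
O(d) = 2*d*(-47 + d) (O(d) = (2*d)*(-47 + d) = 2*d*(-47 + d))
g = 41/4 (g = -(-29 - 1*12)/4 = -(-29 - 12)/4 = -¼*(-41) = 41/4 ≈ 10.250)
q(g) - O(8) = (41/4)² - 2*8*(-47 + 8) = 1681/16 - 2*8*(-39) = 1681/16 - 1*(-624) = 1681/16 + 624 = 11665/16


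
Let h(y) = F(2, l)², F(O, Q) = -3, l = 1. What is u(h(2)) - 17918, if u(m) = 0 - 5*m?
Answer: -17963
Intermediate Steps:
h(y) = 9 (h(y) = (-3)² = 9)
u(m) = -5*m
u(h(2)) - 17918 = -5*9 - 17918 = -45 - 17918 = -17963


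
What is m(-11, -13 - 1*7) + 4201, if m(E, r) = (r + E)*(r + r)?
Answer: 5441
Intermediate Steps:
m(E, r) = 2*r*(E + r) (m(E, r) = (E + r)*(2*r) = 2*r*(E + r))
m(-11, -13 - 1*7) + 4201 = 2*(-13 - 1*7)*(-11 + (-13 - 1*7)) + 4201 = 2*(-13 - 7)*(-11 + (-13 - 7)) + 4201 = 2*(-20)*(-11 - 20) + 4201 = 2*(-20)*(-31) + 4201 = 1240 + 4201 = 5441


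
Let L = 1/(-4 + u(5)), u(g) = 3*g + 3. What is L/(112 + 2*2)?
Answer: 1/1624 ≈ 0.00061576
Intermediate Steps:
u(g) = 3 + 3*g
L = 1/14 (L = 1/(-4 + (3 + 3*5)) = 1/(-4 + (3 + 15)) = 1/(-4 + 18) = 1/14 ≈ 0.071429)
L/(112 + 2*2) = (1/14)/(112 + 2*2) = (1/14)/(112 + 4) = (1/14)/116 = (1/116)*(1/14) = 1/1624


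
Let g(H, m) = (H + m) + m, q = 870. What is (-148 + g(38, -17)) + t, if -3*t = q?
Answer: -434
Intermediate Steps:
g(H, m) = H + 2*m
t = -290 (t = -⅓*870 = -290)
(-148 + g(38, -17)) + t = (-148 + (38 + 2*(-17))) - 290 = (-148 + (38 - 34)) - 290 = (-148 + 4) - 290 = -144 - 290 = -434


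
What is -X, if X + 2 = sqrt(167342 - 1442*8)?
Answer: 2 - sqrt(155806) ≈ -392.72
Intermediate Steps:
X = -2 + sqrt(155806) (X = -2 + sqrt(167342 - 1442*8) = -2 + sqrt(167342 - 11536) = -2 + sqrt(155806) ≈ 392.72)
-X = -(-2 + sqrt(155806)) = 2 - sqrt(155806)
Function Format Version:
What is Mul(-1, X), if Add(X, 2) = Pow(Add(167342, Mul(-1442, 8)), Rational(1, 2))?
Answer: Add(2, Mul(-1, Pow(155806, Rational(1, 2)))) ≈ -392.72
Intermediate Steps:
X = Add(-2, Pow(155806, Rational(1, 2))) (X = Add(-2, Pow(Add(167342, Mul(-1442, 8)), Rational(1, 2))) = Add(-2, Pow(Add(167342, -11536), Rational(1, 2))) = Add(-2, Pow(155806, Rational(1, 2))) ≈ 392.72)
Mul(-1, X) = Mul(-1, Add(-2, Pow(155806, Rational(1, 2)))) = Add(2, Mul(-1, Pow(155806, Rational(1, 2))))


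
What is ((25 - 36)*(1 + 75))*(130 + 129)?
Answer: -216524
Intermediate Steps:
((25 - 36)*(1 + 75))*(130 + 129) = -11*76*259 = -836*259 = -216524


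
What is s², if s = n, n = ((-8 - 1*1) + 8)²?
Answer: 1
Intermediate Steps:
n = 1 (n = ((-8 - 1) + 8)² = (-9 + 8)² = (-1)² = 1)
s = 1
s² = 1² = 1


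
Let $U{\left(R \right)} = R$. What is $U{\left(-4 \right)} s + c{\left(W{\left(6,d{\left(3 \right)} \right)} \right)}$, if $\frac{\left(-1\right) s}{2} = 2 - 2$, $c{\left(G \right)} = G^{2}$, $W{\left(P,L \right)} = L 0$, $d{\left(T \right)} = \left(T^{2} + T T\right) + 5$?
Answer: $0$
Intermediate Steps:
$d{\left(T \right)} = 5 + 2 T^{2}$ ($d{\left(T \right)} = \left(T^{2} + T^{2}\right) + 5 = 2 T^{2} + 5 = 5 + 2 T^{2}$)
$W{\left(P,L \right)} = 0$
$s = 0$ ($s = - 2 \left(2 - 2\right) = \left(-2\right) 0 = 0$)
$U{\left(-4 \right)} s + c{\left(W{\left(6,d{\left(3 \right)} \right)} \right)} = \left(-4\right) 0 + 0^{2} = 0 + 0 = 0$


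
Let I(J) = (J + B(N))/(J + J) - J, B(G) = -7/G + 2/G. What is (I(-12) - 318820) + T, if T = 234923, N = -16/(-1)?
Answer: -32211643/384 ≈ -83885.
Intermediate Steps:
N = 16 (N = -16*(-1) = 16)
B(G) = -5/G
I(J) = -J + (-5/16 + J)/(2*J) (I(J) = (J - 5/16)/(J + J) - J = (J - 5*1/16)/((2*J)) - J = (J - 5/16)*(1/(2*J)) - J = (-5/16 + J)*(1/(2*J)) - J = (-5/16 + J)/(2*J) - J = -J + (-5/16 + J)/(2*J))
(I(-12) - 318820) + T = ((½ - 1*(-12) - 5/32/(-12)) - 318820) + 234923 = ((½ + 12 - 5/32*(-1/12)) - 318820) + 234923 = ((½ + 12 + 5/384) - 318820) + 234923 = (4805/384 - 318820) + 234923 = -122422075/384 + 234923 = -32211643/384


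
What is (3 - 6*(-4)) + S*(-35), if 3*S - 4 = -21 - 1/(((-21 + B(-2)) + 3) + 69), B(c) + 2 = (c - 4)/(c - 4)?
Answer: 6767/30 ≈ 225.57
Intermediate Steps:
B(c) = -1 (B(c) = -2 + (c - 4)/(c - 4) = -2 + (-4 + c)/(-4 + c) = -2 + 1 = -1)
S = -851/150 (S = 4/3 + (-21 - 1/(((-21 - 1) + 3) + 69))/3 = 4/3 + (-21 - 1/((-22 + 3) + 69))/3 = 4/3 + (-21 - 1/(-19 + 69))/3 = 4/3 + (-21 - 1/50)/3 = 4/3 + (⅓)*(-1051/50) = 4/3 - 1051/150 = -851/150 ≈ -5.6733)
(3 - 6*(-4)) + S*(-35) = (3 - 6*(-4)) - 851/150*(-35) = (3 + 24) + 5957/30 = 27 + 5957/30 = 6767/30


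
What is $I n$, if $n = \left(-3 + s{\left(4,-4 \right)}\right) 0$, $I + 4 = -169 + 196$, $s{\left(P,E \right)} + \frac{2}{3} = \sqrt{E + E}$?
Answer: $0$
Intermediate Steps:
$s{\left(P,E \right)} = - \frac{2}{3} + \sqrt{2} \sqrt{E}$ ($s{\left(P,E \right)} = - \frac{2}{3} + \sqrt{E + E} = - \frac{2}{3} + \sqrt{2 E} = - \frac{2}{3} + \sqrt{2} \sqrt{E}$)
$I = 23$ ($I = -4 + \left(-169 + 196\right) = -4 + 27 = 23$)
$n = 0$ ($n = \left(-3 - \left(\frac{2}{3} - \sqrt{2} \sqrt{-4}\right)\right) 0 = \left(-3 - \left(\frac{2}{3} - \sqrt{2} \cdot 2 i\right)\right) 0 = \left(-3 - \left(\frac{2}{3} - 2 i \sqrt{2}\right)\right) 0 = \left(- \frac{11}{3} + 2 i \sqrt{2}\right) 0 = 0$)
$I n = 23 \cdot 0 = 0$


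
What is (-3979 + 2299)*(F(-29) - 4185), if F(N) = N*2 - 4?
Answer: 7134960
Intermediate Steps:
F(N) = -4 + 2*N (F(N) = 2*N - 4 = -4 + 2*N)
(-3979 + 2299)*(F(-29) - 4185) = (-3979 + 2299)*((-4 + 2*(-29)) - 4185) = -1680*((-4 - 58) - 4185) = -1680*(-62 - 4185) = -1680*(-4247) = 7134960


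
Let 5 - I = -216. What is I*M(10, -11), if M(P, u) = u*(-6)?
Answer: 14586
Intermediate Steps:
I = 221 (I = 5 - 1*(-216) = 5 + 216 = 221)
M(P, u) = -6*u
I*M(10, -11) = 221*(-6*(-11)) = 221*66 = 14586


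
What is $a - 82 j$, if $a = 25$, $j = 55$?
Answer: $-4485$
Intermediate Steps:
$a - 82 j = 25 - 4510 = -4485$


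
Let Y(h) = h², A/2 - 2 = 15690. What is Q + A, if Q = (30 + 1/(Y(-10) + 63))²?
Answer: 857763377/26569 ≈ 32284.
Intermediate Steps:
A = 31384 (A = 4 + 2*15690 = 4 + 31380 = 31384)
Q = 23921881/26569 (Q = (30 + 1/((-10)² + 63))² = (30 + 1/(100 + 63))² = (30 + 1/163)² = (4891/163)² = 23921881/26569 ≈ 900.37)
Q + A = 23921881/26569 + 31384 = 857763377/26569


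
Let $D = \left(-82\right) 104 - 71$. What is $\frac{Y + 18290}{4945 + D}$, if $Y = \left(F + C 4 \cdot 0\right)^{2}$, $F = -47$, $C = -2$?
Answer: $- \frac{6833}{1218} \approx -5.61$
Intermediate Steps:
$Y = 2209$ ($Y = \left(-47 + \left(-2\right) 4 \cdot 0\right)^{2} = \left(-47 - 0\right)^{2} = \left(-47 + 0\right)^{2} = \left(-47\right)^{2} = 2209$)
$D = -8599$ ($D = -8528 - 71 = -8599$)
$\frac{Y + 18290}{4945 + D} = \frac{2209 + 18290}{4945 - 8599} = \frac{20499}{-3654} = 20499 \left(- \frac{1}{3654}\right) = - \frac{6833}{1218}$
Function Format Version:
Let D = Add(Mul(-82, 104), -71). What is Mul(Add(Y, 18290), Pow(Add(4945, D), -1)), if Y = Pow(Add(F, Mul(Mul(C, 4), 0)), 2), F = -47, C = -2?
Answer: Rational(-6833, 1218) ≈ -5.6100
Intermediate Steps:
Y = 2209 (Y = Pow(Add(-47, Mul(Mul(-2, 4), 0)), 2) = Pow(Add(-47, Mul(-8, 0)), 2) = Pow(Add(-47, 0), 2) = Pow(-47, 2) = 2209)
D = -8599 (D = Add(-8528, -71) = -8599)
Mul(Add(Y, 18290), Pow(Add(4945, D), -1)) = Mul(Add(2209, 18290), Pow(Add(4945, -8599), -1)) = Mul(20499, Pow(-3654, -1)) = Mul(20499, Rational(-1, 3654)) = Rational(-6833, 1218)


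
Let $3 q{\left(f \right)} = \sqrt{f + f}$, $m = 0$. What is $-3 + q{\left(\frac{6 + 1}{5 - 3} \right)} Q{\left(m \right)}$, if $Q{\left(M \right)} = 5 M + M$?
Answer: $-3$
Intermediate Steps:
$q{\left(f \right)} = \frac{\sqrt{2} \sqrt{f}}{3}$ ($q{\left(f \right)} = \frac{\sqrt{f + f}}{3} = \frac{\sqrt{2 f}}{3} = \frac{\sqrt{2} \sqrt{f}}{3}$)
$Q{\left(M \right)} = 6 M$
$-3 + q{\left(\frac{6 + 1}{5 - 3} \right)} Q{\left(m \right)} = -3 + \frac{\sqrt{2} \sqrt{\frac{6 + 1}{5 - 3}}}{3} \cdot 6 \cdot 0 = -3 + \frac{\sqrt{2} \sqrt{\frac{7}{2}}}{3} \cdot 0 = -3 + \frac{\sqrt{2} \frac{\sqrt{14}}{2}}{3} \cdot 0 = -3 + \frac{\sqrt{7}}{3} \cdot 0 = -3 + 0 = -3$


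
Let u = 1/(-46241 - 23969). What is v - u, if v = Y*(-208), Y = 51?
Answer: -744787679/70210 ≈ -10608.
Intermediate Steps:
v = -10608 (v = 51*(-208) = -10608)
u = -1/70210 (u = 1/(-70210) = -1/70210 ≈ -1.4243e-5)
v - u = -10608 - 1*(-1/70210) = -10608 + 1/70210 = -744787679/70210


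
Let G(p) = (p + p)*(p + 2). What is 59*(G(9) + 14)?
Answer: 12508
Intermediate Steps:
G(p) = 2*p*(2 + p) (G(p) = (2*p)*(2 + p) = 2*p*(2 + p))
59*(G(9) + 14) = 59*(2*9*(2 + 9) + 14) = 59*(2*9*11 + 14) = 59*(198 + 14) = 59*212 = 12508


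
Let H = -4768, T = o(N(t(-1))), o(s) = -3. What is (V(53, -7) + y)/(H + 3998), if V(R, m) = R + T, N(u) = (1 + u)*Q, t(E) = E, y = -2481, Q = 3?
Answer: 221/70 ≈ 3.1571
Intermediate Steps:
N(u) = 3 + 3*u (N(u) = (1 + u)*3 = 3 + 3*u)
T = -3
V(R, m) = -3 + R (V(R, m) = R - 3 = -3 + R)
(V(53, -7) + y)/(H + 3998) = ((-3 + 53) - 2481)/(-4768 + 3998) = (50 - 2481)/(-770) = -2431*(-1/770) = 221/70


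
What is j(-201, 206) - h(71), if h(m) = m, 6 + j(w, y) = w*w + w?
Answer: 40123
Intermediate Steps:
j(w, y) = -6 + w + w² (j(w, y) = -6 + (w*w + w) = -6 + (w² + w) = -6 + (w + w²) = -6 + w + w²)
j(-201, 206) - h(71) = (-6 - 201 + (-201)²) - 1*71 = (-6 - 201 + 40401) - 71 = 40194 - 71 = 40123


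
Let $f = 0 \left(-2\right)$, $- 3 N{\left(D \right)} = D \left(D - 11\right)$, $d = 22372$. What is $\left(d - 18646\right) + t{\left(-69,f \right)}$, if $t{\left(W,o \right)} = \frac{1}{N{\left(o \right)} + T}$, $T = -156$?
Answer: $\frac{581255}{156} \approx 3726.0$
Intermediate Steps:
$N{\left(D \right)} = - \frac{D \left(-11 + D\right)}{3}$ ($N{\left(D \right)} = - \frac{D \left(D - 11\right)}{3} = - \frac{D \left(-11 + D\right)}{3}$)
$f = 0$
$t{\left(W,o \right)} = \frac{1}{-156 + \frac{o \left(11 - o\right)}{3}}$ ($t{\left(W,o \right)} = \frac{1}{\frac{o \left(11 - o\right)}{3} - 156} = \frac{1}{-156 + \frac{o \left(11 - o\right)}{3}}$)
$\left(d - 18646\right) + t{\left(-69,f \right)} = \left(22372 - 18646\right) - \frac{3}{468 + 0 \left(-11 + 0\right)} = 3726 - \frac{3}{468 + 0 \left(-11\right)} = 3726 - \frac{3}{468 + 0} = 3726 - \frac{3}{468} = 3726 - \frac{1}{156} = \frac{581255}{156}$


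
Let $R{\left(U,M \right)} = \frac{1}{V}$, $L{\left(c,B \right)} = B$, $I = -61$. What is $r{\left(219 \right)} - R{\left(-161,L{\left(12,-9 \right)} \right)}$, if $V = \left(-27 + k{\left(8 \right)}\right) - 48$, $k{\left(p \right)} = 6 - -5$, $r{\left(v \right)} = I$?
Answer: $- \frac{3903}{64} \approx -60.984$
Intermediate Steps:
$r{\left(v \right)} = -61$
$k{\left(p \right)} = 11$ ($k{\left(p \right)} = 6 + 5 = 11$)
$V = -64$ ($V = \left(-27 + 11\right) - 48 = -16 - 48 = -64$)
$R{\left(U,M \right)} = - \frac{1}{64}$ ($R{\left(U,M \right)} = \frac{1}{-64} = - \frac{1}{64}$)
$r{\left(219 \right)} - R{\left(-161,L{\left(12,-9 \right)} \right)} = -61 - - \frac{1}{64} = -61 + \frac{1}{64} = - \frac{3903}{64}$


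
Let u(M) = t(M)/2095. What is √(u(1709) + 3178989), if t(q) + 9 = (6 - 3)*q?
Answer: √13952672917935/2095 ≈ 1783.0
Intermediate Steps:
t(q) = -9 + 3*q (t(q) = -9 + (6 - 3)*q = -9 + 3*q)
u(M) = -9/2095 + 3*M/2095 (u(M) = (-9 + 3*M)/2095 = (-9 + 3*M)*(1/2095) = -9/2095 + 3*M/2095)
√(u(1709) + 3178989) = √((-9/2095 + (3/2095)*1709) + 3178989) = √((-9/2095 + 5127/2095) + 3178989) = √(5118/2095 + 3178989) = √(6659987073/2095) = √13952672917935/2095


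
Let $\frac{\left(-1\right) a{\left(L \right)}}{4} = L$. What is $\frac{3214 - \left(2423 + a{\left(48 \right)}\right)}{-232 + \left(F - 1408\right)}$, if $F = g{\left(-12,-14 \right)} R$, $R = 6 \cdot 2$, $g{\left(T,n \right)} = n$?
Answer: $- \frac{983}{1808} \approx -0.54369$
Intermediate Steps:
$R = 12$
$F = -168$ ($F = \left(-14\right) 12 = -168$)
$a{\left(L \right)} = - 4 L$
$\frac{3214 - \left(2423 + a{\left(48 \right)}\right)}{-232 + \left(F - 1408\right)} = \frac{3214 - \left(2423 - 192\right)}{-232 - 1576} = \frac{3214 - 2231}{-232 - 1576} = \frac{3214 + \left(-2423 + 192\right)}{-1808} = \left(3214 - 2231\right) \left(- \frac{1}{1808}\right) = 983 \left(- \frac{1}{1808}\right) = - \frac{983}{1808}$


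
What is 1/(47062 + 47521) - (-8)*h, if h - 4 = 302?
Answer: 231539185/94583 ≈ 2448.0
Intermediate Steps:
h = 306 (h = 4 + 302 = 306)
1/(47062 + 47521) - (-8)*h = 1/(47062 + 47521) - (-8)*306 = 1/94583 - 1*(-2448) = 1/94583 + 2448 = 231539185/94583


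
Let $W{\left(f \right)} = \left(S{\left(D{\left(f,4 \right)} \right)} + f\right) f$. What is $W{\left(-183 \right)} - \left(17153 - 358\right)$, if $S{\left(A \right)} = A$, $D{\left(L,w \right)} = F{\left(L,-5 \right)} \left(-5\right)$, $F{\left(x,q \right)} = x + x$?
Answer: $-318196$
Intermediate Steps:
$F{\left(x,q \right)} = 2 x$
$D{\left(L,w \right)} = - 10 L$ ($D{\left(L,w \right)} = 2 L \left(-5\right) = - 10 L$)
$W{\left(f \right)} = - 9 f^{2}$ ($W{\left(f \right)} = \left(- 10 f + f\right) f = - 9 f f = - 9 f^{2}$)
$W{\left(-183 \right)} - \left(17153 - 358\right) = - 9 \left(-183\right)^{2} - \left(17153 - 358\right) = \left(-9\right) 33489 - \left(17153 + \left(-5283 + 4925\right)\right) = -301401 - \left(17153 - 358\right) = -301401 - 16795 = -318196$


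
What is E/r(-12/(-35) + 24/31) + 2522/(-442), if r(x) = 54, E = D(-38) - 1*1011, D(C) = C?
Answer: -23071/918 ≈ -25.132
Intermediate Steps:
E = -1049 (E = -38 - 1*1011 = -38 - 1011 = -1049)
E/r(-12/(-35) + 24/31) + 2522/(-442) = -1049/54 + 2522/(-442) = -1049*1/54 + 2522*(-1/442) = -1049/54 - 97/17 = -23071/918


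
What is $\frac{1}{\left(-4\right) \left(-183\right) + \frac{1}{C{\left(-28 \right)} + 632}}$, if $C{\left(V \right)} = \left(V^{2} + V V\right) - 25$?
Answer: $\frac{2175}{1592101} \approx 0.0013661$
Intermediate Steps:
$C{\left(V \right)} = -25 + 2 V^{2}$ ($C{\left(V \right)} = \left(V^{2} + V^{2}\right) - 25 = 2 V^{2} - 25 = -25 + 2 V^{2}$)
$\frac{1}{\left(-4\right) \left(-183\right) + \frac{1}{C{\left(-28 \right)} + 632}} = \frac{1}{\left(-4\right) \left(-183\right) + \frac{1}{\left(-25 + 2 \left(-28\right)^{2}\right) + 632}} = \frac{1}{732 + \frac{1}{\left(-25 + 2 \cdot 784\right) + 632}} = \frac{1}{732 + \frac{1}{\left(-25 + 1568\right) + 632}} = \frac{1}{732 + \frac{1}{1543 + 632}} = \frac{1}{732 + \frac{1}{2175}} = \frac{1}{\frac{1592101}{2175}} = \frac{2175}{1592101}$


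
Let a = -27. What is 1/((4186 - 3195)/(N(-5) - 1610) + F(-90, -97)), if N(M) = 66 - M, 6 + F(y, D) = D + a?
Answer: -1539/201061 ≈ -0.0076544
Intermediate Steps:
F(y, D) = -33 + D (F(y, D) = -6 + (D - 27) = -6 + (-27 + D) = -33 + D)
1/((4186 - 3195)/(N(-5) - 1610) + F(-90, -97)) = 1/((4186 - 3195)/((66 - 1*(-5)) - 1610) + (-33 - 97)) = 1/(991/((66 + 5) - 1610) - 130) = 1/(991/(71 - 1610) - 130) = 1/(991/(-1539) - 130) = 1/(991*(-1/1539) - 130) = 1/(-991/1539 - 130) = 1/(-201061/1539) = -1539/201061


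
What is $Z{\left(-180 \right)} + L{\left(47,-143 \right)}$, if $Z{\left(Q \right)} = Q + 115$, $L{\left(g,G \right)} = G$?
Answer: $-208$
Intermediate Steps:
$Z{\left(Q \right)} = 115 + Q$
$Z{\left(-180 \right)} + L{\left(47,-143 \right)} = \left(115 - 180\right) - 143 = -65 - 143 = -208$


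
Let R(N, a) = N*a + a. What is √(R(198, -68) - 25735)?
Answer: 3*I*√4363 ≈ 198.16*I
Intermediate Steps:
R(N, a) = a + N*a
√(R(198, -68) - 25735) = √(-68*(1 + 198) - 25735) = √(-68*199 - 25735) = √(-13532 - 25735) = √(-39267) = 3*I*√4363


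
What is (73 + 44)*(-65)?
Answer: -7605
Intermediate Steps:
(73 + 44)*(-65) = 117*(-65) = -7605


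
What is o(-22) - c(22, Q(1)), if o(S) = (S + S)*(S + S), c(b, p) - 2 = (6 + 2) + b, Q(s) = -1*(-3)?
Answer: 1904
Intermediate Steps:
Q(s) = 3
c(b, p) = 10 + b (c(b, p) = 2 + ((6 + 2) + b) = 2 + (8 + b) = 10 + b)
o(S) = 4*S² (o(S) = (2*S)*(2*S) = 4*S²)
o(-22) - c(22, Q(1)) = 4*(-22)² - (10 + 22) = 4*484 - 1*32 = 1936 - 32 = 1904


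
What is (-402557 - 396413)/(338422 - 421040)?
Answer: 399485/41309 ≈ 9.6707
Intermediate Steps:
(-402557 - 396413)/(338422 - 421040) = -798970/(-82618) = -798970*(-1/82618) = 399485/41309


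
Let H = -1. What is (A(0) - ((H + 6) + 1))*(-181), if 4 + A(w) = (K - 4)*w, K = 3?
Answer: 1810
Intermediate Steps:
A(w) = -4 - w (A(w) = -4 + (3 - 4)*w = -4 - w)
(A(0) - ((H + 6) + 1))*(-181) = ((-4 - 1*0) - ((-1 + 6) + 1))*(-181) = ((-4 + 0) - (5 + 1))*(-181) = (-4 - 1*6)*(-181) = (-4 - 6)*(-181) = -10*(-181) = 1810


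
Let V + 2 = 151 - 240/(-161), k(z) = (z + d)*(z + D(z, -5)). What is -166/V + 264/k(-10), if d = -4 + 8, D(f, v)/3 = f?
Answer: -741/242290 ≈ -0.0030583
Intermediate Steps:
D(f, v) = 3*f
d = 4
k(z) = 4*z*(4 + z) (k(z) = (z + 4)*(z + 3*z) = (4 + z)*(4*z) = 4*z*(4 + z))
V = 24229/161 (V = -2 + (151 - 240/(-161)) = -2 + (151 - 240*(-1)/161) = -2 + (151 - 1*(-240/161)) = -2 + (151 + 240/161) = -2 + 24551/161 = 24229/161 ≈ 150.49)
-166/V + 264/k(-10) = -166/24229/161 + 264/((4*(-10)*(4 - 10))) = -166*161/24229 + 264/((4*(-10)*(-6))) = -26726/24229 + 264/240 = -26726/24229 + 264*(1/240) = -26726/24229 + 11/10 = -741/242290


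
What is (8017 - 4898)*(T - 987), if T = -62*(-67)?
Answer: 9877873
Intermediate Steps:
T = 4154
(8017 - 4898)*(T - 987) = (8017 - 4898)*(4154 - 987) = 3119*3167 = 9877873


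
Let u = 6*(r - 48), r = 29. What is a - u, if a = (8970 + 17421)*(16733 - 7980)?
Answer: 231000537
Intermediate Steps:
a = 231000423 (a = 26391*8753 = 231000423)
u = -114 (u = 6*(29 - 48) = 6*(-19) = -114)
a - u = 231000423 - 1*(-114) = 231000423 + 114 = 231000537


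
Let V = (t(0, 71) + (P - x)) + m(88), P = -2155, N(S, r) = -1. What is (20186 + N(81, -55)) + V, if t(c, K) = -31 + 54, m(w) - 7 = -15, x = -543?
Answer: 18588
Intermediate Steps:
m(w) = -8 (m(w) = 7 - 15 = -8)
t(c, K) = 23
V = -1597 (V = (23 + (-2155 - 1*(-543))) - 8 = (23 + (-2155 + 543)) - 8 = (23 - 1612) - 8 = -1589 - 8 = -1597)
(20186 + N(81, -55)) + V = (20186 - 1) - 1597 = 20185 - 1597 = 18588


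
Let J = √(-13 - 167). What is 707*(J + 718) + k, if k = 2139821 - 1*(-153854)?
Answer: 2801301 + 4242*I*√5 ≈ 2.8013e+6 + 9485.4*I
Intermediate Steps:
J = 6*I*√5 (J = √(-180) = 6*I*√5 ≈ 13.416*I)
k = 2293675 (k = 2139821 + 153854 = 2293675)
707*(J + 718) + k = 707*(6*I*√5 + 718) + 2293675 = 707*(718 + 6*I*√5) + 2293675 = (507626 + 4242*I*√5) + 2293675 = 2801301 + 4242*I*√5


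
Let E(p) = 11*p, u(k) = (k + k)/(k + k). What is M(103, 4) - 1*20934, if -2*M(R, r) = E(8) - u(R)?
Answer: -41955/2 ≈ -20978.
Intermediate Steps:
u(k) = 1 (u(k) = (2*k)/((2*k)) = (2*k)*(1/(2*k)) = 1)
M(R, r) = -87/2 (M(R, r) = -(11*8 - 1*1)/2 = -(88 - 1)/2 = -½*87 = -87/2)
M(103, 4) - 1*20934 = -87/2 - 1*20934 = -87/2 - 20934 = -41955/2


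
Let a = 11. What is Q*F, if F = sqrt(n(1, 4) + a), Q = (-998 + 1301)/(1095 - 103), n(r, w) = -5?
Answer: 303*sqrt(6)/992 ≈ 0.74818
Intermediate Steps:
Q = 303/992 ≈ 0.30544
F = sqrt(6) (F = sqrt(-5 + 11) = sqrt(6) ≈ 2.4495)
Q*F = 303*sqrt(6)/992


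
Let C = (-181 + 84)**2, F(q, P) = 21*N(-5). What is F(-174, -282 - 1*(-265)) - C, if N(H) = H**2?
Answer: -8884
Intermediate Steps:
F(q, P) = 525 (F(q, P) = 21*(-5)**2 = 21*25 = 525)
C = 9409 (C = (-97)**2 = 9409)
F(-174, -282 - 1*(-265)) - C = 525 - 1*9409 = 525 - 9409 = -8884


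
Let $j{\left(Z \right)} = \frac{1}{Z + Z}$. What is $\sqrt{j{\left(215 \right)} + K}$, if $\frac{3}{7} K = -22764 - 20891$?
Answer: $\frac{i \sqrt{169507995630}}{1290} \approx 319.16 i$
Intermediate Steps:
$K = - \frac{305585}{3}$ ($K = \frac{7 \left(-22764 - 20891\right)}{3} = \frac{7}{3} \left(-43655\right) = - \frac{305585}{3} \approx -1.0186 \cdot 10^{5}$)
$j{\left(Z \right)} = \frac{1}{2 Z}$
$\sqrt{j{\left(215 \right)} + K} = \sqrt{\frac{1}{2 \cdot 215} - \frac{305585}{3}} = \sqrt{\frac{1}{2} \cdot \frac{1}{215} - \frac{305585}{3}} = \sqrt{\frac{1}{430} - \frac{305585}{3}} = \sqrt{- \frac{131401547}{1290}} = \frac{i \sqrt{169507995630}}{1290}$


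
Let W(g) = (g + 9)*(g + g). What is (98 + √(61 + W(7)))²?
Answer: (98 + √285)² ≈ 13198.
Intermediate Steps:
W(g) = 2*g*(9 + g) (W(g) = (9 + g)*(2*g) = 2*g*(9 + g))
(98 + √(61 + W(7)))² = (98 + √(61 + 2*7*(9 + 7)))² = (98 + √(61 + 2*7*16))² = (98 + √(61 + 224))² = (98 + √285)²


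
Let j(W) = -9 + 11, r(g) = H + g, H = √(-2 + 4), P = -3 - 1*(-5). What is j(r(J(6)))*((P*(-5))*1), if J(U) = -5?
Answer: -20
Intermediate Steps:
P = 2 (P = -3 + 5 = 2)
H = √2 ≈ 1.4142
r(g) = g + √2 (r(g) = √2 + g = g + √2)
j(W) = 2
j(r(J(6)))*((P*(-5))*1) = 2*((2*(-5))*1) = 2*(-10*1) = 2*(-10) = -20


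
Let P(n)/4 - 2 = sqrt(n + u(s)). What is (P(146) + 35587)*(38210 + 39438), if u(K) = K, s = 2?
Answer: 2763880560 + 621184*sqrt(37) ≈ 2.7677e+9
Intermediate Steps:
P(n) = 8 + 4*sqrt(2 + n) (P(n) = 8 + 4*sqrt(n + 2) = 8 + 4*sqrt(2 + n))
(P(146) + 35587)*(38210 + 39438) = ((8 + 4*sqrt(2 + 146)) + 35587)*(38210 + 39438) = ((8 + 4*sqrt(148)) + 35587)*77648 = ((8 + 4*(2*sqrt(37))) + 35587)*77648 = ((8 + 8*sqrt(37)) + 35587)*77648 = (35595 + 8*sqrt(37))*77648 = 2763880560 + 621184*sqrt(37)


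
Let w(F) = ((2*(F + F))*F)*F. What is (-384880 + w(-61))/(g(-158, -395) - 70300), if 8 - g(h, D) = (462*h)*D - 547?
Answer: 1292804/28903165 ≈ 0.044729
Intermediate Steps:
g(h, D) = 555 - 462*D*h (g(h, D) = 8 - ((462*h)*D - 547) = 8 - (462*D*h - 547) = 8 - (-547 + 462*D*h) = 8 + (547 - 462*D*h) = 555 - 462*D*h)
w(F) = 4*F³ (w(F) = ((2*(2*F))*F)*F = ((4*F)*F)*F = (4*F²)*F = 4*F³)
(-384880 + w(-61))/(g(-158, -395) - 70300) = (-384880 + 4*(-61)³)/((555 - 462*(-395)*(-158)) - 70300) = (-384880 + 4*(-226981))/((555 - 28833420) - 70300) = (-384880 - 907924)/(-28832865 - 70300) = -1292804/(-28903165) = -1292804*(-1/28903165) = 1292804/28903165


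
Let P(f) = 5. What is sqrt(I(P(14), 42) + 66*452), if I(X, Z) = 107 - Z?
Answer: sqrt(29897) ≈ 172.91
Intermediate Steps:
sqrt(I(P(14), 42) + 66*452) = sqrt((107 - 1*42) + 66*452) = sqrt((107 - 42) + 29832) = sqrt(65 + 29832) = sqrt(29897)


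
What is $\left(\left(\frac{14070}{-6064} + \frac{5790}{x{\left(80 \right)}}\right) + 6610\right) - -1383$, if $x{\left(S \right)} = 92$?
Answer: $\frac{561626863}{69736} \approx 8053.6$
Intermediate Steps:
$\left(\left(\frac{14070}{-6064} + \frac{5790}{x{\left(80 \right)}}\right) + 6610\right) - -1383 = \left(\left(\frac{14070}{-6064} + \frac{5790}{92}\right) + 6610\right) - -1383 = \left(\left(14070 \left(- \frac{1}{6064}\right) + 5790 \cdot \frac{1}{92}\right) + 6610\right) + \left(1463 - 80\right) = \left(\left(- \frac{7035}{3032} + \frac{2895}{46}\right) + 6610\right) + 1383 = \left(\frac{4227015}{69736} + 6610\right) + 1383 = \frac{465181975}{69736} + 1383 = \frac{561626863}{69736}$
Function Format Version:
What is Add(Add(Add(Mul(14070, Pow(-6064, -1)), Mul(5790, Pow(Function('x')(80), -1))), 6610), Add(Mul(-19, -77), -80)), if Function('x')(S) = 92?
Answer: Rational(561626863, 69736) ≈ 8053.6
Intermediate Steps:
Add(Add(Add(Mul(14070, Pow(-6064, -1)), Mul(5790, Pow(Function('x')(80), -1))), 6610), Add(Mul(-19, -77), -80)) = Add(Add(Add(Mul(14070, Pow(-6064, -1)), Mul(5790, Pow(92, -1))), 6610), Add(Mul(-19, -77), -80)) = Add(Add(Add(Mul(14070, Rational(-1, 6064)), Mul(5790, Rational(1, 92))), 6610), Add(1463, -80)) = Add(Add(Add(Rational(-7035, 3032), Rational(2895, 46)), 6610), 1383) = Add(Add(Rational(4227015, 69736), 6610), 1383) = Add(Rational(465181975, 69736), 1383) = Rational(561626863, 69736)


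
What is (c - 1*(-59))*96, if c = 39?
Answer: 9408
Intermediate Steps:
(c - 1*(-59))*96 = (39 - 1*(-59))*96 = (39 + 59)*96 = 98*96 = 9408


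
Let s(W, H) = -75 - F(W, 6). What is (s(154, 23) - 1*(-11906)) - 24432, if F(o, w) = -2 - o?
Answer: -12445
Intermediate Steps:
s(W, H) = -73 + W (s(W, H) = -75 - (-2 - W) = -75 + (2 + W) = -73 + W)
(s(154, 23) - 1*(-11906)) - 24432 = ((-73 + 154) - 1*(-11906)) - 24432 = (81 + 11906) - 24432 = 11987 - 24432 = -12445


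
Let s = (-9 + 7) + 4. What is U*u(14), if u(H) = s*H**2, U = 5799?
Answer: 2273208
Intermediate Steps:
s = 2 (s = -2 + 4 = 2)
u(H) = 2*H**2
U*u(14) = 5799*(2*14**2) = 5799*(2*196) = 5799*392 = 2273208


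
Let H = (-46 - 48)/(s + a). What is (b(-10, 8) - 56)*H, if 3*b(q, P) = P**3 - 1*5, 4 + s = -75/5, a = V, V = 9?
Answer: 5311/5 ≈ 1062.2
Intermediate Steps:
a = 9
s = -19 (s = -4 - 75/5 = -4 - 75*1/5 = -4 - 15 = -19)
H = 47/5 (H = (-46 - 48)/(-19 + 9) = -94/(-10) = -94*(-1/10) = 47/5 ≈ 9.4000)
b(q, P) = -5/3 + P**3/3 (b(q, P) = (P**3 - 1*5)/3 = (P**3 - 5)/3 = (-5 + P**3)/3 = -5/3 + P**3/3)
(b(-10, 8) - 56)*H = ((-5/3 + (1/3)*8**3) - 56)*(47/5) = ((-5/3 + (1/3)*512) - 56)*(47/5) = ((-5/3 + 512/3) - 56)*(47/5) = (169 - 56)*(47/5) = 113*(47/5) = 5311/5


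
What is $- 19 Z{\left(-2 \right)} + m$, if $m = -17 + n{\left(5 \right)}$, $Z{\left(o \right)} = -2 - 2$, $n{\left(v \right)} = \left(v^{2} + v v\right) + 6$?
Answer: $115$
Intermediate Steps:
$n{\left(v \right)} = 6 + 2 v^{2}$ ($n{\left(v \right)} = \left(v^{2} + v^{2}\right) + 6 = 2 v^{2} + 6 = 6 + 2 v^{2}$)
$Z{\left(o \right)} = -4$ ($Z{\left(o \right)} = -2 - 2 = -4$)
$m = 39$ ($m = -17 + \left(6 + 2 \cdot 5^{2}\right) = -17 + \left(6 + 2 \cdot 25\right) = -17 + \left(6 + 50\right) = -17 + 56 = 39$)
$- 19 Z{\left(-2 \right)} + m = \left(-19\right) \left(-4\right) + 39 = 76 + 39 = 115$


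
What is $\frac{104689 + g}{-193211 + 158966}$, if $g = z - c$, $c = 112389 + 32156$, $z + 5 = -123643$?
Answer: $\frac{163504}{34245} \approx 4.7745$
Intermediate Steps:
$z = -123648$ ($z = -5 - 123643 = -123648$)
$c = 144545$
$g = -268193$ ($g = -123648 - 144545 = -268193$)
$\frac{104689 + g}{-193211 + 158966} = \frac{104689 - 268193}{-193211 + 158966} = - \frac{163504}{-34245} = \left(-163504\right) \left(- \frac{1}{34245}\right) = \frac{163504}{34245}$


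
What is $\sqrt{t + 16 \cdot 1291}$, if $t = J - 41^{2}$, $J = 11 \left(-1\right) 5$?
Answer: $2 \sqrt{4730} \approx 137.55$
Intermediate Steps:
$J = -55$ ($J = \left(-11\right) 5 = -55$)
$t = -1736$ ($t = -55 - 41^{2} = -55 - 1681 = -1736$)
$\sqrt{t + 16 \cdot 1291} = \sqrt{-1736 + 16 \cdot 1291} = \sqrt{-1736 + 20656} = \sqrt{18920} = 2 \sqrt{4730}$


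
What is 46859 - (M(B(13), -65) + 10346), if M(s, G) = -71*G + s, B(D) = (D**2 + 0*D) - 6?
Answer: 31735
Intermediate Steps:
B(D) = -6 + D**2 (B(D) = (D**2 + 0) - 6 = D**2 - 6 = -6 + D**2)
M(s, G) = s - 71*G
46859 - (M(B(13), -65) + 10346) = 46859 - (((-6 + 13**2) - 71*(-65)) + 10346) = 46859 - (((-6 + 169) + 4615) + 10346) = 46859 - ((163 + 4615) + 10346) = 46859 - (4778 + 10346) = 46859 - 1*15124 = 46859 - 15124 = 31735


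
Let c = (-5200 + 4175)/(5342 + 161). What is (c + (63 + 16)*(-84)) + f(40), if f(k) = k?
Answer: -36298813/5503 ≈ -6596.2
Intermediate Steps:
c = -1025/5503 ≈ -0.18626
(c + (63 + 16)*(-84)) + f(40) = (-1025/5503 + (63 + 16)*(-84)) + 40 = (-1025/5503 + 79*(-84)) + 40 = (-1025/5503 - 6636) + 40 = -36518933/5503 + 40 = -36298813/5503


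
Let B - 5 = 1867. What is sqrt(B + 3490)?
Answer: sqrt(5362) ≈ 73.226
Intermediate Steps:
B = 1872 (B = 5 + 1867 = 1872)
sqrt(B + 3490) = sqrt(1872 + 3490) = sqrt(5362)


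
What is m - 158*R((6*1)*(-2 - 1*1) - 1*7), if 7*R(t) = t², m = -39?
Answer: -99023/7 ≈ -14146.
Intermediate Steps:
R(t) = t²/7
m - 158*R((6*1)*(-2 - 1*1) - 1*7) = -39 - 158*((6*1)*(-2 - 1*1) - 1*7)²/7 = -39 - 158*(6*(-2 - 1) - 7)²/7 = -39 - 158*(6*(-3) - 7)²/7 = -39 - 158*(-18 - 7)²/7 = -39 - 158*(-25)²/7 = -39 - 158*625/7 = -39 - 98750/7 = -99023/7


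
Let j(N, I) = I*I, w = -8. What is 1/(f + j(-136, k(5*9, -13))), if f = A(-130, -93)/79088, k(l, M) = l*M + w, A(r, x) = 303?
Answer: 79088/27811216415 ≈ 2.8437e-6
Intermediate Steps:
k(l, M) = -8 + M*l (k(l, M) = l*M - 8 = M*l - 8 = -8 + M*l)
j(N, I) = I**2
f = 303/79088 ≈ 0.0038312
1/(f + j(-136, k(5*9, -13))) = 1/(303/79088 + (-8 - 65*9)**2) = 1/(303/79088 + (-8 - 13*45)**2) = 1/(303/79088 + (-8 - 585)**2) = 1/(303/79088 + (-593)**2) = 1/(303/79088 + 351649) = 1/(27811216415/79088) = 79088/27811216415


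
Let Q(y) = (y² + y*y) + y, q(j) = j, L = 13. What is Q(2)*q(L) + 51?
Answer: 181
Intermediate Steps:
Q(y) = y + 2*y² (Q(y) = (y² + y²) + y = 2*y² + y = y + 2*y²)
Q(2)*q(L) + 51 = (2*(1 + 2*2))*13 + 51 = (2*(1 + 4))*13 + 51 = (2*5)*13 + 51 = 10*13 + 51 = 130 + 51 = 181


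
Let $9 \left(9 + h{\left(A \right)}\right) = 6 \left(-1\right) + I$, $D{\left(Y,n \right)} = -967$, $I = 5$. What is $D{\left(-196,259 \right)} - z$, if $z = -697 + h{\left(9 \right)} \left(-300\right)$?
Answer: $- \frac{9010}{3} \approx -3003.3$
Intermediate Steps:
$h{\left(A \right)} = - \frac{82}{9}$ ($h{\left(A \right)} = -9 + \frac{6 \left(-1\right) + 5}{9} = -9 + \frac{-6 + 5}{9} = -9 + \frac{1}{9} \left(-1\right) = -9 - \frac{1}{9} = - \frac{82}{9}$)
$z = \frac{6109}{3}$ ($z = -697 - - \frac{8200}{3} = -697 + \frac{8200}{3} = \frac{6109}{3} \approx 2036.3$)
$D{\left(-196,259 \right)} - z = -967 - \frac{6109}{3} = - \frac{9010}{3}$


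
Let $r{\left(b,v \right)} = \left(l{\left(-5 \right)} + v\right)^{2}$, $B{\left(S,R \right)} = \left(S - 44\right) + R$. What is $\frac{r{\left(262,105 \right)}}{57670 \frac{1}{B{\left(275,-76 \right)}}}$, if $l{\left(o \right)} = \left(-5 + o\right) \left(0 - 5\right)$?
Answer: $\frac{744775}{11534} \approx 64.572$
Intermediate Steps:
$B{\left(S,R \right)} = -44 + R + S$ ($B{\left(S,R \right)} = \left(-44 + S\right) + R = -44 + R + S$)
$l{\left(o \right)} = 25 - 5 o$ ($l{\left(o \right)} = \left(-5 + o\right) \left(-5\right) = 25 - 5 o$)
$r{\left(b,v \right)} = \left(50 + v\right)^{2}$ ($r{\left(b,v \right)} = \left(\left(25 - -25\right) + v\right)^{2} = \left(\left(25 + 25\right) + v\right)^{2} = \left(50 + v\right)^{2}$)
$\frac{r{\left(262,105 \right)}}{57670 \frac{1}{B{\left(275,-76 \right)}}} = \frac{\left(50 + 105\right)^{2}}{57670 \frac{1}{-44 - 76 + 275}} = \frac{155^{2}}{57670 \cdot \frac{1}{155}} = \frac{24025}{57670 \cdot \frac{1}{155}} = \frac{24025}{\frac{11534}{31}} = 24025 \cdot \frac{31}{11534} = \frac{744775}{11534}$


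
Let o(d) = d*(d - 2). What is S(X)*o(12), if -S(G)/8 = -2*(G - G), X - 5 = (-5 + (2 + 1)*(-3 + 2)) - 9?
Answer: 0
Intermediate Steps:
o(d) = d*(-2 + d)
X = -12 (X = 5 + ((-5 + (2 + 1)*(-3 + 2)) - 9) = 5 + ((-5 + 3*(-1)) - 9) = 5 + ((-5 - 3) - 9) = 5 + (-8 - 9) = 5 - 17 = -12)
S(G) = 0 (S(G) = -(-16)*(G - G) = -(-16)*0 = -8*0 = 0)
S(X)*o(12) = 0*(12*(-2 + 12)) = 0*(12*10) = 0*120 = 0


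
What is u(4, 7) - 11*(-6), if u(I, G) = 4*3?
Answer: 78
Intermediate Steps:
u(I, G) = 12
u(4, 7) - 11*(-6) = 12 - 11*(-6) = 12 + 66 = 78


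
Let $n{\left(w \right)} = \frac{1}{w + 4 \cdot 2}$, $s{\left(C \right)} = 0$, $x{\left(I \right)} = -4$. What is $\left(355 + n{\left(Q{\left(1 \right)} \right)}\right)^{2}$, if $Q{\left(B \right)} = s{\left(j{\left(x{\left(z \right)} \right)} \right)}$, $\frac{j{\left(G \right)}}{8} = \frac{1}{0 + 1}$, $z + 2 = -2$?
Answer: $\frac{8071281}{64} \approx 1.2611 \cdot 10^{5}$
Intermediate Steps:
$z = -4$ ($z = -2 - 2 = -4$)
$j{\left(G \right)} = 8$ ($j{\left(G \right)} = \frac{8}{0 + 1} = \frac{8}{1} = 8 \cdot 1 = 8$)
$Q{\left(B \right)} = 0$
$n{\left(w \right)} = \frac{1}{8 + w}$ ($n{\left(w \right)} = \frac{1}{w + 8} = \frac{1}{8 + w}$)
$\left(355 + n{\left(Q{\left(1 \right)} \right)}\right)^{2} = \left(355 + \frac{1}{8 + 0}\right)^{2} = \left(355 + \frac{1}{8}\right)^{2} = \left(\frac{2841}{8}\right)^{2} = \frac{8071281}{64}$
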